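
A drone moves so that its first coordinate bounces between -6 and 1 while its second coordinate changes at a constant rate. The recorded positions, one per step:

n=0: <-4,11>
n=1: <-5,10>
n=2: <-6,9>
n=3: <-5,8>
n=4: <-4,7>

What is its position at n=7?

<-1,4>

The first coordinate reflects between -6 and 1, moving 1 per step.
  step 5: -4 → -3
  step 6: -3 → -2
  step 7: -2 → -1
The second coordinate changes by -1 each step: at step 7 it is 4.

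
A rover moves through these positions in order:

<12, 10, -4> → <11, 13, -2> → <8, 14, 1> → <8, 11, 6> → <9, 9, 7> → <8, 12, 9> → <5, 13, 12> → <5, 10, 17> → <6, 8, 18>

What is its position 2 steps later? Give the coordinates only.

Differencing gives <-1, +3, +2>, <-3, +1, +3>, <+0, -3, +5>, <+1, -2, +1>, <-1, +3, +2>, <-3, +1, +3>, <+0, -3, +5>, <+1, -2, +1>. This is the pattern <-1, +3, +2>, <-3, +1, +3>, <+0, -3, +5>, <+1, -2, +1> repeated.
step 9: apply <-1, +3, +2> → <5, 11, 20>
step 10: apply <-3, +1, +3> → <2, 12, 23>

<2, 12, 23>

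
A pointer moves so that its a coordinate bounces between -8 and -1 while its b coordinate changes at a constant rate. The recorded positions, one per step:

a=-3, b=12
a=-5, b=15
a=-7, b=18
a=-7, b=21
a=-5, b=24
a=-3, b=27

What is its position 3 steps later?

The a coordinate travels 2 per step and bounces off the walls at -8 and -1.
  step 6: -3 → -1
  step 7: -1 → -3
  step 8: -3 → -5
The b coordinate changes by +3 each step: at step 8 it is 36.

a=-5, b=36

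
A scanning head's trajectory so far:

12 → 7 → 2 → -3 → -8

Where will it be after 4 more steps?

Each step adds -5 to the position.
step 5: -8 − 5 → -13
step 6: -13 − 5 → -18
step 7: -18 − 5 → -23
step 8: -23 − 5 → -28

-28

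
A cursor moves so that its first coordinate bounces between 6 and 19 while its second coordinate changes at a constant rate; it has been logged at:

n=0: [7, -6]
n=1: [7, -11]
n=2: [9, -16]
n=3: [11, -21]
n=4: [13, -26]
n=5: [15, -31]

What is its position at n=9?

The first coordinate reflects between 6 and 19, moving 2 per step.
  step 6: 15 → 17
  step 7: 17 → 19
  step 8: 19 → 17
  step 9: 17 → 15
The second coordinate changes by -5 each step: at step 9 it is -51.

[15, -51]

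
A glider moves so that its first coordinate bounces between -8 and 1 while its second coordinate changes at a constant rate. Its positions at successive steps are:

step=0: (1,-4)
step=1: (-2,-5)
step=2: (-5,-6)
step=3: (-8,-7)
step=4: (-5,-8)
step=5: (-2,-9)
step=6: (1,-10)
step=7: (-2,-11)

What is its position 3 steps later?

(-5,-14)

The first coordinate travels 3 per step and bounces off the walls at -8 and 1.
  step 8: -2 → -5
  step 9: -5 → -8
  step 10: -8 → -5
The second coordinate changes by -1 each step: at step 10 it is -14.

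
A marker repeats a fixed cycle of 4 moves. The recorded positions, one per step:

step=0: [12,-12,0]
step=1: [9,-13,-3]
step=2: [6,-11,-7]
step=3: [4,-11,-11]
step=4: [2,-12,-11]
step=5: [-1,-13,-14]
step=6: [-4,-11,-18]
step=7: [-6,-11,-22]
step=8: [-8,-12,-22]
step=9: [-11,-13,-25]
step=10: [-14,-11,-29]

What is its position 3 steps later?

[-21,-13,-36]

Step-to-step displacements: [-3,-1,-3], [-3,+2,-4], [-2,+0,-4], [-2,-1,+0], [-3,-1,-3], [-3,+2,-4], [-2,+0,-4], [-2,-1,+0], [-3,-1,-3], [-3,+2,-4] — a repeating cycle of length 4.
step 11: apply [-2,+0,-4] → [-16,-11,-33]
step 12: apply [-2,-1,+0] → [-18,-12,-33]
step 13: apply [-3,-1,-3] → [-21,-13,-36]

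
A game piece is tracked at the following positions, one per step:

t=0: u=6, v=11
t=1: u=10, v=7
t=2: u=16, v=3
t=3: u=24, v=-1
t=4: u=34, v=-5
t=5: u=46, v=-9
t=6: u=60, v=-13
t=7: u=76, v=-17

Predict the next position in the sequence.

Taking differences between consecutive positions: (+4,-4), (+6,-4), (+8,-4), (+10,-4), (+12,-4), (+14,-4), (+16,-4). These grow by (+2,+0) each step.
step 8: u=76, v=-17 + (+18,-4) → u=94, v=-21

u=94, v=-21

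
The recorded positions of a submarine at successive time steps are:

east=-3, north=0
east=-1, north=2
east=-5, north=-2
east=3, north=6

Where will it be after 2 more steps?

east=19, north=22

Consecutive displacements (+2, +2), (-4, -4), (+8, +8) scale by a factor of -2 each step.
step 4: east=3, north=6 + (-16, -16) → east=-13, north=-10
step 5: east=-13, north=-10 + (+32, +32) → east=19, north=22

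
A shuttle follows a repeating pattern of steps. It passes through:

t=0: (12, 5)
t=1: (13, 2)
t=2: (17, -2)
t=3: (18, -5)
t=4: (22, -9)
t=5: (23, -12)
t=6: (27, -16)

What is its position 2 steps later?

(32, -23)

Differencing gives (+1, -3), (+4, -4), (+1, -3), (+4, -4), (+1, -3), (+4, -4). This is the pattern (+1, -3), (+4, -4) repeated.
step 7: apply (+1, -3) → (28, -19)
step 8: apply (+4, -4) → (32, -23)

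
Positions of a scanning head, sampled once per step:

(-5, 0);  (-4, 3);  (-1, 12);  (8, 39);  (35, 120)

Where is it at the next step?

The jumps are (+1, +3), (+3, +9), (+9, +27), (+27, +81) — a geometric progression with ratio 3.
step 5: (35, 120) + (+81, +243) → (116, 363)

(116, 363)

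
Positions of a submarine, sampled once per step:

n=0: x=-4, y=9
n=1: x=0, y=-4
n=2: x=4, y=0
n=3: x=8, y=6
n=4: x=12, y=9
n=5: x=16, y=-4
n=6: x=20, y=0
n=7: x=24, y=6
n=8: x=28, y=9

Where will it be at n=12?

X: linear, +4 per step → 44 at step 12.
Y: cycles through 9, -4, 0, 6 every 4 steps. Step 12 lands at position 0 of the cycle → 9.

x=44, y=9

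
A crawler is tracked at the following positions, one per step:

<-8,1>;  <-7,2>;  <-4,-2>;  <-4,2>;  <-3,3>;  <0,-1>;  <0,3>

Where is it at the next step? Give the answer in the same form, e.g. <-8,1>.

<1,4>

The moves between consecutive positions are <+1,+1>, <+3,-4>, <+0,+4>, <+1,+1>, <+3,-4>, <+0,+4>; they repeat the 3-cycle [<+1,+1>, <+3,-4>, <+0,+4>].
step 7: apply <+1,+1> → <1,4>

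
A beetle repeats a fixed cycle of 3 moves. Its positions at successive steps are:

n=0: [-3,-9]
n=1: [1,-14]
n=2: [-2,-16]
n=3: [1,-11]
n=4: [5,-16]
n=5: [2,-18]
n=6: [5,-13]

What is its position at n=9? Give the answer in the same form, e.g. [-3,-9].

[9,-15]

The moves between consecutive positions are [+4,-5], [-3,-2], [+3,+5], [+4,-5], [-3,-2], [+3,+5]; they repeat the 3-cycle [[+4,-5], [-3,-2], [+3,+5]].
step 7: apply [+4,-5] → [9,-18]
step 8: apply [-3,-2] → [6,-20]
step 9: apply [+3,+5] → [9,-15]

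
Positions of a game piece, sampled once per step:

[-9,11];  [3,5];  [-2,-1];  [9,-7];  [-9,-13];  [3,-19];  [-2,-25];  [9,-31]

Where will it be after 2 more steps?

[3,-43]

The first coordinate repeats the cycle [-9, 3, -2, 9] with period 4; step 9 mod 4 = 1, giving 3.
The second coordinate changes by -6 each step, so at step 9 it is 11 + 9·(-6) = -43.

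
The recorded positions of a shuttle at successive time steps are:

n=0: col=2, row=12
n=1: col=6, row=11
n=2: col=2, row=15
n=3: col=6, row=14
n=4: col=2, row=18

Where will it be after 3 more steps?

Step-to-step displacements: (+4, -1), (-4, +4), (+4, -1), (-4, +4) — a repeating cycle of length 2.
step 5: apply (+4, -1) → col=6, row=17
step 6: apply (-4, +4) → col=2, row=21
step 7: apply (+4, -1) → col=6, row=20

col=6, row=20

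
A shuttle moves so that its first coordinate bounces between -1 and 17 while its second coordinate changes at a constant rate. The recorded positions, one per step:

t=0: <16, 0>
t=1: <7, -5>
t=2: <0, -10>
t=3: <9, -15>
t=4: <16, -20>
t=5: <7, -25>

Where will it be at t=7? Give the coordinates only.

<9, -35>

The first coordinate travels 9 per step and bounces off the walls at -1 and 17.
  step 6: 7 → 0
  step 7: 0 → 9
The second coordinate changes by -5 each step: at step 7 it is -35.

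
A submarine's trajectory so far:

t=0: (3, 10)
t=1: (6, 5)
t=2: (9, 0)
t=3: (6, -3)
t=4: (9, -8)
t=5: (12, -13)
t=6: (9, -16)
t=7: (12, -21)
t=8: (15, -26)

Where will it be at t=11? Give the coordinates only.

Step-to-step displacements: (+3, -5), (+3, -5), (-3, -3), (+3, -5), (+3, -5), (-3, -3), (+3, -5), (+3, -5) — a repeating cycle of length 3.
step 9: apply (-3, -3) → (12, -29)
step 10: apply (+3, -5) → (15, -34)
step 11: apply (+3, -5) → (18, -39)

(18, -39)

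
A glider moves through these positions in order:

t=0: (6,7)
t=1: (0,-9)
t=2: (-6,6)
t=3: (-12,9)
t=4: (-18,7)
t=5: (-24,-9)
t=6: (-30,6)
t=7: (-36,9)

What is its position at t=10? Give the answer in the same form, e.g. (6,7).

(-54,6)

First: linear, -6 per step → -54 at step 10.
Second: cycles through 7, -9, 6, 9 every 4 steps. Step 10 lands at position 2 of the cycle → 6.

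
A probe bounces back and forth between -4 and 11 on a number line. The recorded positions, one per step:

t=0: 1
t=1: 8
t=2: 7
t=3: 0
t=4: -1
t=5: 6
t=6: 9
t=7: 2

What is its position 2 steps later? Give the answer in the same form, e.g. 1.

The value travels 7 per step and bounces off the walls at -4 and 11.
  step 8: 2 → -3
  step 9: -3 → 4

4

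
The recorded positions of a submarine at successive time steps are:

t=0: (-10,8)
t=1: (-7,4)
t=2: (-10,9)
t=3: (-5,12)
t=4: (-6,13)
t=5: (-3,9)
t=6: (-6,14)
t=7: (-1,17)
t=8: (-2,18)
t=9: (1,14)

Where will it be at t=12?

(2,23)

Step-to-step displacements: (+3,-4), (-3,+5), (+5,+3), (-1,+1), (+3,-4), (-3,+5), (+5,+3), (-1,+1), (+3,-4) — a repeating cycle of length 4.
step 10: apply (-3,+5) → (-2,19)
step 11: apply (+5,+3) → (3,22)
step 12: apply (-1,+1) → (2,23)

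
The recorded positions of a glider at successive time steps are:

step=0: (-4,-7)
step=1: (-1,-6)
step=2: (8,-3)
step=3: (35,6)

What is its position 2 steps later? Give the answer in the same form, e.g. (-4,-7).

Consecutive displacements (+3,+1), (+9,+3), (+27,+9) scale by a factor of 3 each step.
step 4: (35,6) + (+81,+27) → (116,33)
step 5: (116,33) + (+243,+81) → (359,114)

(359,114)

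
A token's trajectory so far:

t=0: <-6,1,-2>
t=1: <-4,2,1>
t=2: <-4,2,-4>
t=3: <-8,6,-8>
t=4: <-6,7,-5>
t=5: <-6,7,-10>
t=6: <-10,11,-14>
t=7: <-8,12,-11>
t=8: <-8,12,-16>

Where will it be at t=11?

<-10,17,-22>

Step-to-step displacements: <+2,+1,+3>, <+0,+0,-5>, <-4,+4,-4>, <+2,+1,+3>, <+0,+0,-5>, <-4,+4,-4>, <+2,+1,+3>, <+0,+0,-5> — a repeating cycle of length 3.
step 9: apply <-4,+4,-4> → <-12,16,-20>
step 10: apply <+2,+1,+3> → <-10,17,-17>
step 11: apply <+0,+0,-5> → <-10,17,-22>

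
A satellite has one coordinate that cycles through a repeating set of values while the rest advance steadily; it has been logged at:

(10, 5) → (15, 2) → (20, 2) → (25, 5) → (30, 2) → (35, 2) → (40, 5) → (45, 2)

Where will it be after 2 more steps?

First: linear, +5 per step → 55 at step 9.
Second: cycles through 5, 2, 2 every 3 steps. Step 9 lands at position 0 of the cycle → 5.

(55, 5)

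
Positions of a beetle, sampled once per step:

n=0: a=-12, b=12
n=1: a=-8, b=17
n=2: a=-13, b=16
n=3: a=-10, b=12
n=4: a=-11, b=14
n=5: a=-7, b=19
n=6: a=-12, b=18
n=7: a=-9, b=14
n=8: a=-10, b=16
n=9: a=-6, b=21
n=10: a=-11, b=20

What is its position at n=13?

Differencing gives (+4,+5), (-5,-1), (+3,-4), (-1,+2), (+4,+5), (-5,-1), (+3,-4), (-1,+2), (+4,+5), (-5,-1). This is the pattern (+4,+5), (-5,-1), (+3,-4), (-1,+2) repeated.
step 11: apply (+3,-4) → a=-8, b=16
step 12: apply (-1,+2) → a=-9, b=18
step 13: apply (+4,+5) → a=-5, b=23

a=-5, b=23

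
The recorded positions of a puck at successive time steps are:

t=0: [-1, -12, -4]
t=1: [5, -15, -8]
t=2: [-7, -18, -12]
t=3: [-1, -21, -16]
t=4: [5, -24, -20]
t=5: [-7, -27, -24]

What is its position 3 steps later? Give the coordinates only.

[-7, -36, -36]

First: cycles through -1, 5, -7 every 3 steps. Step 8 lands at position 2 of the cycle → -7.
Second: linear, -3 per step → -36 at step 8.
Third: linear, -4 per step → -36 at step 8.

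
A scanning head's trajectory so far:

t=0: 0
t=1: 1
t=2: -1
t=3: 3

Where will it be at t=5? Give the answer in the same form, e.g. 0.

11

Consecutive displacements +1, -2, +4 scale by a factor of -2 each step.
step 4: 3 − 8 → -5
step 5: -5 + 16 → 11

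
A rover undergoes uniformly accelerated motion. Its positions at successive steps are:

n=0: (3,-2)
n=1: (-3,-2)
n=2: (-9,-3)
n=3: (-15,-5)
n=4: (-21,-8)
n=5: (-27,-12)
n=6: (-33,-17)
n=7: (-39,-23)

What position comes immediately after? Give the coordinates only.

(-45,-30)

First differences are (-6,+0), (-6,-1), (-6,-2), (-6,-3), (-6,-4), (-6,-5), (-6,-6); their common second difference is (+0,-1) (constant acceleration).
step 8: (-39,-23) + (-6,-7) → (-45,-30)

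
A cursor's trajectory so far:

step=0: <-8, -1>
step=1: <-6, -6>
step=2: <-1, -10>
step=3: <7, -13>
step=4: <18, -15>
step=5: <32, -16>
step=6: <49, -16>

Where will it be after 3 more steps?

Successive displacements: <+2, -5>, <+5, -4>, <+8, -3>, <+11, -2>, <+14, -1>, <+17, +0> — each changes by <+3, +1>.
step 7: <49, -16> + <+20, +1> → <69, -15>
step 8: <69, -15> + <+23, +2> → <92, -13>
step 9: <92, -13> + <+26, +3> → <118, -10>

<118, -10>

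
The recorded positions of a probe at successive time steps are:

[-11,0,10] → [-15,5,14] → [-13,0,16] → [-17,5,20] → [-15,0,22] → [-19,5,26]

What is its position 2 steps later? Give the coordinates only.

[-21,5,32]

Step-to-step displacements: [-4,+5,+4], [+2,-5,+2], [-4,+5,+4], [+2,-5,+2], [-4,+5,+4] — a repeating cycle of length 2.
step 6: apply [+2,-5,+2] → [-17,0,28]
step 7: apply [-4,+5,+4] → [-21,5,32]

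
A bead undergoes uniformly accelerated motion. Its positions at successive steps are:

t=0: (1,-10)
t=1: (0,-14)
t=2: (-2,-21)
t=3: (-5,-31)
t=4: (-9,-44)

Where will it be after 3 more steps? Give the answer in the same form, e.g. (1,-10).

First differences are (-1,-4), (-2,-7), (-3,-10), (-4,-13); their common second difference is (-1,-3) (constant acceleration).
step 5: (-9,-44) + (-5,-16) → (-14,-60)
step 6: (-14,-60) + (-6,-19) → (-20,-79)
step 7: (-20,-79) + (-7,-22) → (-27,-101)

(-27,-101)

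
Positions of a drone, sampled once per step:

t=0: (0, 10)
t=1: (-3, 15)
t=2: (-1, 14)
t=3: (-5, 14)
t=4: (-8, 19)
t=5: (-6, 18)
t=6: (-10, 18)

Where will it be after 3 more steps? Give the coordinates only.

(-15, 22)

The moves between consecutive positions are (-3, +5), (+2, -1), (-4, +0), (-3, +5), (+2, -1), (-4, +0); they repeat the 3-cycle [(-3, +5), (+2, -1), (-4, +0)].
step 7: apply (-3, +5) → (-13, 23)
step 8: apply (+2, -1) → (-11, 22)
step 9: apply (-4, +0) → (-15, 22)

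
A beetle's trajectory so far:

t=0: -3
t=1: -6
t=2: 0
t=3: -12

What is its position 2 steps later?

Consecutive displacements -3, +6, -12 scale by a factor of -2 each step.
step 4: -12 + 24 → 12
step 5: 12 − 48 → -36

-36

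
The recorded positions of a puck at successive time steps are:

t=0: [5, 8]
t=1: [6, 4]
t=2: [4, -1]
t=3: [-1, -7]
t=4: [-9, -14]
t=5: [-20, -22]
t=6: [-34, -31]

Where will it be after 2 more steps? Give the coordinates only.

Successive displacements: [+1, -4], [-2, -5], [-5, -6], [-8, -7], [-11, -8], [-14, -9] — each changes by [-3, -1].
step 7: [-34, -31] + [-17, -10] → [-51, -41]
step 8: [-51, -41] + [-20, -11] → [-71, -52]

[-71, -52]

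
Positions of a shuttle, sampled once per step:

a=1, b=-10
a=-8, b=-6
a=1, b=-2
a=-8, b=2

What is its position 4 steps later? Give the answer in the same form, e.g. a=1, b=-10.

a=-8, b=18

The a coordinate repeats the cycle [1, -8] with period 2; step 7 mod 2 = 1, giving -8.
The b coordinate changes by +4 each step, so at step 7 it is -10 + 7·(4) = 18.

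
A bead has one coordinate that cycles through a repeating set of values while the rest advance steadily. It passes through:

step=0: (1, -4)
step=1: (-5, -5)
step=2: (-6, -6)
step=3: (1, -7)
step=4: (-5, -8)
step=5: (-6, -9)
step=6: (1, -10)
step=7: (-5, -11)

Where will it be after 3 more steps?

First: cycles through 1, -5, -6 every 3 steps. Step 10 lands at position 1 of the cycle → -5.
Second: linear, -1 per step → -14 at step 10.

(-5, -14)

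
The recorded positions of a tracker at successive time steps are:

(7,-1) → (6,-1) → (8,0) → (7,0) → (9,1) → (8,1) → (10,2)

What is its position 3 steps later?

The moves between consecutive positions are (-1,+0), (+2,+1), (-1,+0), (+2,+1), (-1,+0), (+2,+1); they repeat the 2-cycle [(-1,+0), (+2,+1)].
step 7: apply (-1,+0) → (9,2)
step 8: apply (+2,+1) → (11,3)
step 9: apply (-1,+0) → (10,3)

(10,3)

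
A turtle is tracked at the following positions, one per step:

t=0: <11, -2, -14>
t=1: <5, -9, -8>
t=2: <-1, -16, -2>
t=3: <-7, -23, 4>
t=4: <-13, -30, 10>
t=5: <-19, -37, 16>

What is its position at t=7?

Each step adds <-6, -7, +6> to the position.
step 6: <-19, -37, 16> + <-6, -7, +6> → <-25, -44, 22>
step 7: <-25, -44, 22> + <-6, -7, +6> → <-31, -51, 28>

<-31, -51, 28>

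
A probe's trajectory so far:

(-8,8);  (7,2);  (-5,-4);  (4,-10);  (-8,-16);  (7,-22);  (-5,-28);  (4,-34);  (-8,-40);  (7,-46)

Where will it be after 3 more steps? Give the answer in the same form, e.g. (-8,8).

(-8,-64)

First: cycles through -8, 7, -5, 4 every 4 steps. Step 12 lands at position 0 of the cycle → -8.
Second: linear, -6 per step → -64 at step 12.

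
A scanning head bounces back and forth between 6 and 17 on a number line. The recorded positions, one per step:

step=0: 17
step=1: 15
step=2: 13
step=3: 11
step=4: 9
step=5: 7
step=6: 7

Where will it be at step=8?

The value reflects between 6 and 17, moving 2 per step.
  step 7: 7 → 9
  step 8: 9 → 11

11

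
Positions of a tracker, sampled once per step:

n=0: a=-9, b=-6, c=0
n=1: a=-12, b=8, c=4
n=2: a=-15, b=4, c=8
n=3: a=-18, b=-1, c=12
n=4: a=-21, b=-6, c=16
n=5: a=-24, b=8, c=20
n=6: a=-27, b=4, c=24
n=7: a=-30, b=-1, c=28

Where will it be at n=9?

a=-36, b=8, c=36

A: linear, -3 per step → -36 at step 9.
B: cycles through -6, 8, 4, -1 every 4 steps. Step 9 lands at position 1 of the cycle → 8.
C: linear, +4 per step → 36 at step 9.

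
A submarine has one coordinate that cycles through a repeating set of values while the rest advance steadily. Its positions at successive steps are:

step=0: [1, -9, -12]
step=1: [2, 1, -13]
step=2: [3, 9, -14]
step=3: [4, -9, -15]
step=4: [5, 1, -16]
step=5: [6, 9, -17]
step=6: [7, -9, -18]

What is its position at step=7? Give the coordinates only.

[8, 1, -19]

First: linear, +1 per step → 8 at step 7.
Second: cycles through -9, 1, 9 every 3 steps. Step 7 lands at position 1 of the cycle → 1.
Third: linear, -1 per step → -19 at step 7.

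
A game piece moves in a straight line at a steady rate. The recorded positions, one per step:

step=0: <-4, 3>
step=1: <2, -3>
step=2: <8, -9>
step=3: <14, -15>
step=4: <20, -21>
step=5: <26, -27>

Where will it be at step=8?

<44, -45>

The position changes by <+6, -6> every step.
step 6: <26, -27> + <+6, -6> → <32, -33>
step 7: <32, -33> + <+6, -6> → <38, -39>
step 8: <38, -39> + <+6, -6> → <44, -45>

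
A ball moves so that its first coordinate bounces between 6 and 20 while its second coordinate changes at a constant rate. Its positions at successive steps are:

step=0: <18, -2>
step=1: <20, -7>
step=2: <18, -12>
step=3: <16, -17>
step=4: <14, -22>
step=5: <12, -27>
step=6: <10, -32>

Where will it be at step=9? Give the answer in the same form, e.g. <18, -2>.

The first coordinate travels 2 per step and bounces off the walls at 6 and 20.
  step 7: 10 → 8
  step 8: 8 → 6
  step 9: 6 → 8
The second coordinate changes by -5 each step: at step 9 it is -47.

<8, -47>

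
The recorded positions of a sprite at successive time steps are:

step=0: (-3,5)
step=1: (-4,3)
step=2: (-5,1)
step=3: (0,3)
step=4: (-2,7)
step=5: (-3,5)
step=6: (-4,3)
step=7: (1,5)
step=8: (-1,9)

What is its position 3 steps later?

The moves between consecutive positions are (-1,-2), (-1,-2), (+5,+2), (-2,+4), (-1,-2), (-1,-2), (+5,+2), (-2,+4); they repeat the 4-cycle [(-1,-2), (-1,-2), (+5,+2), (-2,+4)].
step 9: apply (-1,-2) → (-2,7)
step 10: apply (-1,-2) → (-3,5)
step 11: apply (+5,+2) → (2,7)

(2,7)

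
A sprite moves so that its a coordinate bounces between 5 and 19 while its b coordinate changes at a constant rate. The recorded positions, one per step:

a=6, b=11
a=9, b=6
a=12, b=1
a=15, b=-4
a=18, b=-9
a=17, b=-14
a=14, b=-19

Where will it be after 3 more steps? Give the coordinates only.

The a coordinate reflects between 5 and 19, moving 3 per step.
  step 7: 14 → 11
  step 8: 11 → 8
  step 9: 8 → 5
The b coordinate changes by -5 each step: at step 9 it is -34.

a=5, b=-34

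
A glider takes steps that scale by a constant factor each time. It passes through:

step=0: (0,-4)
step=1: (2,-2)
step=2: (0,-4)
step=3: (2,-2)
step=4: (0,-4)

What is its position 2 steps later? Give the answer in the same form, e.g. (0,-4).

Consecutive displacements (+2,+2), (-2,-2), (+2,+2), (-2,-2) scale by a factor of -1 each step.
step 5: (0,-4) + (+2,+2) → (2,-2)
step 6: (2,-2) + (-2,-2) → (0,-4)

(0,-4)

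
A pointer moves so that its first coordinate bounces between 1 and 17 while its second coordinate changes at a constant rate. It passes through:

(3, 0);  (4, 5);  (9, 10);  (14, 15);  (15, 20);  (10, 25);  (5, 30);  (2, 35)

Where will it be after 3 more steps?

The first coordinate travels 5 per step and bounces off the walls at 1 and 17.
  step 8: 2 → 7
  step 9: 7 → 12
  step 10: 12 → 17
The second coordinate changes by +5 each step: at step 10 it is 50.

(17, 50)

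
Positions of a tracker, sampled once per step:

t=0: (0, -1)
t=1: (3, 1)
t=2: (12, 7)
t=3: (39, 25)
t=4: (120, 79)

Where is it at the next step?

(363, 241)

Consecutive displacements (+3, +2), (+9, +6), (+27, +18), (+81, +54) scale by a factor of 3 each step.
step 5: (120, 79) + (+243, +162) → (363, 241)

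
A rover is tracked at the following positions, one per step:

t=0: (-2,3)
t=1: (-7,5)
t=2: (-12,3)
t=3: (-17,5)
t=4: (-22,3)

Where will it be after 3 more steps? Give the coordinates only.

First: linear, -5 per step → -37 at step 7.
Second: cycles through 3, 5 every 2 steps. Step 7 lands at position 1 of the cycle → 5.

(-37,5)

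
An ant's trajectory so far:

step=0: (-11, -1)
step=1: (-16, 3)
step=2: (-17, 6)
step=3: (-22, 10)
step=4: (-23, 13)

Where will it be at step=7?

The moves between consecutive positions are (-5, +4), (-1, +3), (-5, +4), (-1, +3); they repeat the 2-cycle [(-5, +4), (-1, +3)].
step 5: apply (-5, +4) → (-28, 17)
step 6: apply (-1, +3) → (-29, 20)
step 7: apply (-5, +4) → (-34, 24)

(-34, 24)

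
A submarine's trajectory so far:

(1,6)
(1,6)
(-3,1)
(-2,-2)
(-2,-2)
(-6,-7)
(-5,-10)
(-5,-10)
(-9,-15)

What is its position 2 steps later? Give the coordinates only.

(-8,-18)

Differencing gives (+0,+0), (-4,-5), (+1,-3), (+0,+0), (-4,-5), (+1,-3), (+0,+0), (-4,-5). This is the pattern (+0,+0), (-4,-5), (+1,-3) repeated.
step 9: apply (+1,-3) → (-8,-18)
step 10: apply (+0,+0) → (-8,-18)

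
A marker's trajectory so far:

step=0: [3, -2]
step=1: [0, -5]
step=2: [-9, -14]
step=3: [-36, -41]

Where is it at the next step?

[-117, -122]

Step-to-step displacements: [-3, -3], [-9, -9], [-27, -27]; each is 3× the previous.
step 4: [-36, -41] + [-81, -81] → [-117, -122]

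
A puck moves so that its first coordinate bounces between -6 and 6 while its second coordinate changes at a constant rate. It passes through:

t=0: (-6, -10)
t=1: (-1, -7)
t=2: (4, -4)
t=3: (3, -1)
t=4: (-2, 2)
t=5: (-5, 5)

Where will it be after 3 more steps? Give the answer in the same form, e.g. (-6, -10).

(2, 14)

The first coordinate travels 5 per step and bounces off the walls at -6 and 6.
  step 6: -5 → 0
  step 7: 0 → 5
  step 8: 5 → 2
The second coordinate changes by +3 each step: at step 8 it is 14.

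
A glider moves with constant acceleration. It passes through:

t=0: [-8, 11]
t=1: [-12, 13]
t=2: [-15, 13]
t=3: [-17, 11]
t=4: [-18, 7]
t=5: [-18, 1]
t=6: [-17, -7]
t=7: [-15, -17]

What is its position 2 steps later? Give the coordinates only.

[-8, -43]

Successive displacements: [-4, +2], [-3, +0], [-2, -2], [-1, -4], [+0, -6], [+1, -8], [+2, -10] — each changes by [+1, -2].
step 8: [-15, -17] + [+3, -12] → [-12, -29]
step 9: [-12, -29] + [+4, -14] → [-8, -43]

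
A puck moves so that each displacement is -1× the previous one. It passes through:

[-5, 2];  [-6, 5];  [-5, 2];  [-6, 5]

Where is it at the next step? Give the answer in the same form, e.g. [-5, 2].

[-5, 2]

The jumps are [-1, +3], [+1, -3], [-1, +3] — a geometric progression with ratio -1.
step 4: [-6, 5] + [+1, -3] → [-5, 2]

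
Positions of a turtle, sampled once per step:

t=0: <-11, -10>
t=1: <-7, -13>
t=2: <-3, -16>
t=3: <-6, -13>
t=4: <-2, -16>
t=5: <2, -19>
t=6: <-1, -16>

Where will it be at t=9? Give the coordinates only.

<4, -19>

The moves between consecutive positions are <+4, -3>, <+4, -3>, <-3, +3>, <+4, -3>, <+4, -3>, <-3, +3>; they repeat the 3-cycle [<+4, -3>, <+4, -3>, <-3, +3>].
step 7: apply <+4, -3> → <3, -19>
step 8: apply <+4, -3> → <7, -22>
step 9: apply <-3, +3> → <4, -19>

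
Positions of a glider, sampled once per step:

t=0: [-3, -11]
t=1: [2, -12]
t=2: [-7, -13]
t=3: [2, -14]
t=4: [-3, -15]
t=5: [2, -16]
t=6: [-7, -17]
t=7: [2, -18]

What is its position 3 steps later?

[-7, -21]

First: cycles through -3, 2, -7, 2 every 4 steps. Step 10 lands at position 2 of the cycle → -7.
Second: linear, -1 per step → -21 at step 10.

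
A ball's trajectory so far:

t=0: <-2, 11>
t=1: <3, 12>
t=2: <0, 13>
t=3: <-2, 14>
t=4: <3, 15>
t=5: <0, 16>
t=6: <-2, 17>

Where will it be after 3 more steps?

The first coordinate repeats the cycle [-2, 3, 0] with period 3; step 9 mod 3 = 0, giving -2.
The second coordinate changes by +1 each step, so at step 9 it is 11 + 9·(1) = 20.

<-2, 20>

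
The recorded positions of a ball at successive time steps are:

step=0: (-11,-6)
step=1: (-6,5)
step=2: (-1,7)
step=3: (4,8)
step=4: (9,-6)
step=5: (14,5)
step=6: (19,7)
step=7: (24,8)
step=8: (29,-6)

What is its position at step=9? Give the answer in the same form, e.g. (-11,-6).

The first coordinate changes by +5 each step, so at step 9 it is -11 + 9·(5) = 34.
The second coordinate repeats the cycle [-6, 5, 7, 8] with period 4; step 9 mod 4 = 1, giving 5.

(34,5)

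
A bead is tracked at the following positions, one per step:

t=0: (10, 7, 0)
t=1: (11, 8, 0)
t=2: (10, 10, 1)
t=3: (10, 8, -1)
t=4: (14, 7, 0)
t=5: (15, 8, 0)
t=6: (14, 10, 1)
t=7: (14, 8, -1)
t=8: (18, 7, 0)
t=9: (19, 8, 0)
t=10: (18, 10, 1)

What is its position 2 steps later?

(22, 7, 0)

Step-to-step displacements: (+1, +1, +0), (-1, +2, +1), (+0, -2, -2), (+4, -1, +1), (+1, +1, +0), (-1, +2, +1), (+0, -2, -2), (+4, -1, +1), (+1, +1, +0), (-1, +2, +1) — a repeating cycle of length 4.
step 11: apply (+0, -2, -2) → (18, 8, -1)
step 12: apply (+4, -1, +1) → (22, 7, 0)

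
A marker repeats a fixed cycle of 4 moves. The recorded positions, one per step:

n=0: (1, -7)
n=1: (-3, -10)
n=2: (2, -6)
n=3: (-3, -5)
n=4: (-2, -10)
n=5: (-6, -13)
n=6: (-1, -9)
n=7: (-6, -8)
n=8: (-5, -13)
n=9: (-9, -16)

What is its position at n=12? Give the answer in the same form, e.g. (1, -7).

(-8, -16)

Differencing gives (-4, -3), (+5, +4), (-5, +1), (+1, -5), (-4, -3), (+5, +4), (-5, +1), (+1, -5), (-4, -3). This is the pattern (-4, -3), (+5, +4), (-5, +1), (+1, -5) repeated.
step 10: apply (+5, +4) → (-4, -12)
step 11: apply (-5, +1) → (-9, -11)
step 12: apply (+1, -5) → (-8, -16)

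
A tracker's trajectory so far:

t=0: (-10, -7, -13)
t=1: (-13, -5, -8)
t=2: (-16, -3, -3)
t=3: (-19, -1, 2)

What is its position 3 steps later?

(-28, 5, 17)

The position changes by (-3, +2, +5) every step.
step 4: (-19, -1, 2) + (-3, +2, +5) → (-22, 1, 7)
step 5: (-22, 1, 7) + (-3, +2, +5) → (-25, 3, 12)
step 6: (-25, 3, 12) + (-3, +2, +5) → (-28, 5, 17)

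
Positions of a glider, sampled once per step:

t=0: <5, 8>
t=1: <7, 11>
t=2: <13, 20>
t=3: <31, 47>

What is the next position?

Consecutive displacements <+2, +3>, <+6, +9>, <+18, +27> scale by a factor of 3 each step.
step 4: <31, 47> + <+54, +81> → <85, 128>

<85, 128>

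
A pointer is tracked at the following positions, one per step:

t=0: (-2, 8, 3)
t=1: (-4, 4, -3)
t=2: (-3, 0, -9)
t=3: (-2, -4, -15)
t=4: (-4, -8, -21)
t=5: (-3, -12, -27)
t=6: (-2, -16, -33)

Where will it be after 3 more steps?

The first coordinate repeats the cycle [-2, -4, -3] with period 3; step 9 mod 3 = 0, giving -2.
The second coordinate changes by -4 each step, so at step 9 it is 8 + 9·(-4) = -28.
The third coordinate changes by -6 each step, so at step 9 it is 3 + 9·(-6) = -51.

(-2, -28, -51)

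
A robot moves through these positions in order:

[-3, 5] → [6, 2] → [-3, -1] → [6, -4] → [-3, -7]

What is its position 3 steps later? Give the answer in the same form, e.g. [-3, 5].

First: cycles through -3, 6 every 2 steps. Step 7 lands at position 1 of the cycle → 6.
Second: linear, -3 per step → -16 at step 7.

[6, -16]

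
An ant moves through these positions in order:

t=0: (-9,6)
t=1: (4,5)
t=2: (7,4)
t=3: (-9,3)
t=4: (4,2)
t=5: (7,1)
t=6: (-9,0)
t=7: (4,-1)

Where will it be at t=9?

(-9,-3)

First: cycles through -9, 4, 7 every 3 steps. Step 9 lands at position 0 of the cycle → -9.
Second: linear, -1 per step → -3 at step 9.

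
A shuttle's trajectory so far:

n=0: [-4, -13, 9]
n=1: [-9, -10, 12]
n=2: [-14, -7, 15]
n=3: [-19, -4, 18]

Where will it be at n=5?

The position changes by [-5, +3, +3] every step.
step 4: [-19, -4, 18] + [-5, +3, +3] → [-24, -1, 21]
step 5: [-24, -1, 21] + [-5, +3, +3] → [-29, 2, 24]

[-29, 2, 24]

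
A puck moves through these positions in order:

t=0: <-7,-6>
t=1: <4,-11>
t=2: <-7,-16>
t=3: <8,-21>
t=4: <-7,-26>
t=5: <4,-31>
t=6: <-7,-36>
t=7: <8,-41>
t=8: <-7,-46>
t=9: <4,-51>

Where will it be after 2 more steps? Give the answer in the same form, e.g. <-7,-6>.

First: cycles through -7, 4, -7, 8 every 4 steps. Step 11 lands at position 3 of the cycle → 8.
Second: linear, -5 per step → -61 at step 11.

<8,-61>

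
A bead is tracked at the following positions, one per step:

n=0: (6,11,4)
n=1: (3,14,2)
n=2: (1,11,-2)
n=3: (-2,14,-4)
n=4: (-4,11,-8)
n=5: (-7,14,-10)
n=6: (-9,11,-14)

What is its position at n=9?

(-17,14,-22)

Differencing gives (-3,+3,-2), (-2,-3,-4), (-3,+3,-2), (-2,-3,-4), (-3,+3,-2), (-2,-3,-4). This is the pattern (-3,+3,-2), (-2,-3,-4) repeated.
step 7: apply (-3,+3,-2) → (-12,14,-16)
step 8: apply (-2,-3,-4) → (-14,11,-20)
step 9: apply (-3,+3,-2) → (-17,14,-22)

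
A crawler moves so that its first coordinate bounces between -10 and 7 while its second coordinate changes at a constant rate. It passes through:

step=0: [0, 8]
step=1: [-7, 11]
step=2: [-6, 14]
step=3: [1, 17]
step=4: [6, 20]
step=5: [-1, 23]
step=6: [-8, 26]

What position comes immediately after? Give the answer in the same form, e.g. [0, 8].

The first coordinate travels 7 per step and bounces off the walls at -10 and 7.
  step 7: -8 → -5
The second coordinate changes by +3 each step: at step 7 it is 29.

[-5, 29]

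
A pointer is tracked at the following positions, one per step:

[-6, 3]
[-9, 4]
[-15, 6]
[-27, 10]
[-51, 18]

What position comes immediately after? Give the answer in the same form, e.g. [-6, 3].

[-99, 34]

Step-to-step displacements: [-3, +1], [-6, +2], [-12, +4], [-24, +8]; each is 2× the previous.
step 5: [-51, 18] + [-48, +16] → [-99, 34]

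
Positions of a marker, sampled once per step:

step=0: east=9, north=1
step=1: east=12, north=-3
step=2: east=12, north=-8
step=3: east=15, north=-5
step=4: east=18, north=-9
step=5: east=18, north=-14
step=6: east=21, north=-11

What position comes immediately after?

Step-to-step displacements: (+3, -4), (+0, -5), (+3, +3), (+3, -4), (+0, -5), (+3, +3) — a repeating cycle of length 3.
step 7: apply (+3, -4) → east=24, north=-15

east=24, north=-15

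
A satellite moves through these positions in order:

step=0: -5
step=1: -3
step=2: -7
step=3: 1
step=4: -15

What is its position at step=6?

Consecutive displacements +2, -4, +8, -16 scale by a factor of -2 each step.
step 5: -15 + 32 → 17
step 6: 17 − 64 → -47

-47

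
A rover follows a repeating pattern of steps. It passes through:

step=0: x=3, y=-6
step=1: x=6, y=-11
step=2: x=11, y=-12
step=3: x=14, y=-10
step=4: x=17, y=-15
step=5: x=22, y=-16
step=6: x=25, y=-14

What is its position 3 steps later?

Differencing gives (+3, -5), (+5, -1), (+3, +2), (+3, -5), (+5, -1), (+3, +2). This is the pattern (+3, -5), (+5, -1), (+3, +2) repeated.
step 7: apply (+3, -5) → x=28, y=-19
step 8: apply (+5, -1) → x=33, y=-20
step 9: apply (+3, +2) → x=36, y=-18

x=36, y=-18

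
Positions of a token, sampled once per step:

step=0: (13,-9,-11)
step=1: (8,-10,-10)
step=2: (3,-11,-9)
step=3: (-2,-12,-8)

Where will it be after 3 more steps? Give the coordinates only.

(-17,-15,-5)

The position changes by (-5,-1,+1) every step.
step 4: (-2,-12,-8) + (-5,-1,+1) → (-7,-13,-7)
step 5: (-7,-13,-7) + (-5,-1,+1) → (-12,-14,-6)
step 6: (-12,-14,-6) + (-5,-1,+1) → (-17,-15,-5)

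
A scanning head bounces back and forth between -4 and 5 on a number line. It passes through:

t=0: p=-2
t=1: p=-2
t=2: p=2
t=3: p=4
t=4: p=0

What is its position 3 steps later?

p=4

The value reflects between -4 and 5, moving 4 per step.
  step 5: 0 → -4
  step 6: -4 → 0
  step 7: 0 → 4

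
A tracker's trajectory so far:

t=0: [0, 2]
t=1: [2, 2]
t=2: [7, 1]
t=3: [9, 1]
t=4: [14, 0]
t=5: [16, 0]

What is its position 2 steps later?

Differencing gives [+2, +0], [+5, -1], [+2, +0], [+5, -1], [+2, +0]. This is the pattern [+2, +0], [+5, -1] repeated.
step 6: apply [+5, -1] → [21, -1]
step 7: apply [+2, +0] → [23, -1]

[23, -1]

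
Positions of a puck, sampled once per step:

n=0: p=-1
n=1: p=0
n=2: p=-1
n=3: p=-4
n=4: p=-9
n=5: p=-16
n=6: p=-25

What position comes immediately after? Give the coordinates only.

p=-36

Successive displacements: +1, -1, -3, -5, -7, -9 — each changes by -2.
step 7: -25 − 11 → p=-36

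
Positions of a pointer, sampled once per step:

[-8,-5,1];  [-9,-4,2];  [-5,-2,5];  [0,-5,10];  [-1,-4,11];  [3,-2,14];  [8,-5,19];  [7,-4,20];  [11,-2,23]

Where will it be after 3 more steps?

The moves between consecutive positions are [-1,+1,+1], [+4,+2,+3], [+5,-3,+5], [-1,+1,+1], [+4,+2,+3], [+5,-3,+5], [-1,+1,+1], [+4,+2,+3]; they repeat the 3-cycle [[-1,+1,+1], [+4,+2,+3], [+5,-3,+5]].
step 9: apply [+5,-3,+5] → [16,-5,28]
step 10: apply [-1,+1,+1] → [15,-4,29]
step 11: apply [+4,+2,+3] → [19,-2,32]

[19,-2,32]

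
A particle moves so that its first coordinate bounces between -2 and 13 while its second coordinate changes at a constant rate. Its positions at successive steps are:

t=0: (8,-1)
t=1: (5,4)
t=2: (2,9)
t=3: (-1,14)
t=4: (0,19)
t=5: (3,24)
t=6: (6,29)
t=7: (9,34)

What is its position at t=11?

The first coordinate reflects between -2 and 13, moving 3 per step.
  step 8: 9 → 12
  step 9: 12 → 11
  step 10: 11 → 8
  step 11: 8 → 5
The second coordinate changes by +5 each step: at step 11 it is 54.

(5,54)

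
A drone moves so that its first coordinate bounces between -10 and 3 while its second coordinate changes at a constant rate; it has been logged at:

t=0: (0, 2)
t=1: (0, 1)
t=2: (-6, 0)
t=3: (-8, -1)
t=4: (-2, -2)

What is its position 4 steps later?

(-4, -6)

The first coordinate reflects between -10 and 3, moving 6 per step.
  step 5: -2 → 2
  step 6: 2 → -4
  step 7: -4 → -10
  step 8: -10 → -4
The second coordinate changes by -1 each step: at step 8 it is -6.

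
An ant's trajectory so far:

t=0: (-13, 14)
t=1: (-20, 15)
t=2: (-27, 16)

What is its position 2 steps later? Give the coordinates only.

(-41, 18)

Each step adds (-7, +1) to the position.
step 3: (-27, 16) + (-7, +1) → (-34, 17)
step 4: (-34, 17) + (-7, +1) → (-41, 18)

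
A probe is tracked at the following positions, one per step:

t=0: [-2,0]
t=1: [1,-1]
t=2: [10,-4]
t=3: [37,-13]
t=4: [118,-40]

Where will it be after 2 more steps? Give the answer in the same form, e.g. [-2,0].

Consecutive displacements [+3,-1], [+9,-3], [+27,-9], [+81,-27] scale by a factor of 3 each step.
step 5: [118,-40] + [+243,-81] → [361,-121]
step 6: [361,-121] + [+729,-243] → [1090,-364]

[1090,-364]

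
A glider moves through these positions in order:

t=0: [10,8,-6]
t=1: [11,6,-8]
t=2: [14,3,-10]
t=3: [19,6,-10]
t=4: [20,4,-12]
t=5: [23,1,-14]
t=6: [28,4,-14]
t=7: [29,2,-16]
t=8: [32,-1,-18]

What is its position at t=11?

The moves between consecutive positions are [+1,-2,-2], [+3,-3,-2], [+5,+3,+0], [+1,-2,-2], [+3,-3,-2], [+5,+3,+0], [+1,-2,-2], [+3,-3,-2]; they repeat the 3-cycle [[+1,-2,-2], [+3,-3,-2], [+5,+3,+0]].
step 9: apply [+5,+3,+0] → [37,2,-18]
step 10: apply [+1,-2,-2] → [38,0,-20]
step 11: apply [+3,-3,-2] → [41,-3,-22]

[41,-3,-22]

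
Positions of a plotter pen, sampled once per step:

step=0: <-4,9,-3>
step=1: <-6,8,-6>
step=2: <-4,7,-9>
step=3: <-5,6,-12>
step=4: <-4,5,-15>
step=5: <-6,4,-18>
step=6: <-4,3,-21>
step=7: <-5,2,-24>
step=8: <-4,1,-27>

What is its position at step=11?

<-5,-2,-36>

The first coordinate repeats the cycle [-4, -6, -4, -5] with period 4; step 11 mod 4 = 3, giving -5.
The second coordinate changes by -1 each step, so at step 11 it is 9 + 11·(-1) = -2.
The third coordinate changes by -3 each step, so at step 11 it is -3 + 11·(-3) = -36.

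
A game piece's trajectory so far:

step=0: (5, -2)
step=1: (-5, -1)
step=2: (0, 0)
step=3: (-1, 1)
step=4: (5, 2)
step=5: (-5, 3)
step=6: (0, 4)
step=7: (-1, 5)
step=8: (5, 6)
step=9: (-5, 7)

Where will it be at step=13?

The first coordinate repeats the cycle [5, -5, 0, -1] with period 4; step 13 mod 4 = 1, giving -5.
The second coordinate changes by +1 each step, so at step 13 it is -2 + 13·(1) = 11.

(-5, 11)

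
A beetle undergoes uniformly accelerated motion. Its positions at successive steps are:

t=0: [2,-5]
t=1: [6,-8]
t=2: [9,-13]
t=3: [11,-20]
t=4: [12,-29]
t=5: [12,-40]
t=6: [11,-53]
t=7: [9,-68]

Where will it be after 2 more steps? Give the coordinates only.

[2,-104]

Successive displacements: [+4,-3], [+3,-5], [+2,-7], [+1,-9], [+0,-11], [-1,-13], [-2,-15] — each changes by [-1,-2].
step 8: [9,-68] + [-3,-17] → [6,-85]
step 9: [6,-85] + [-4,-19] → [2,-104]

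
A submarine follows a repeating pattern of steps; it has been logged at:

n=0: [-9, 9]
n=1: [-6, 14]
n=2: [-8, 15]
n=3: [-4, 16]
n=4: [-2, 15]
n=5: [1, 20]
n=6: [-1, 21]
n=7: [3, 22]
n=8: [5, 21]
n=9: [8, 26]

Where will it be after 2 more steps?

[10, 28]

The moves between consecutive positions are [+3, +5], [-2, +1], [+4, +1], [+2, -1], [+3, +5], [-2, +1], [+4, +1], [+2, -1], [+3, +5]; they repeat the 4-cycle [[+3, +5], [-2, +1], [+4, +1], [+2, -1]].
step 10: apply [-2, +1] → [6, 27]
step 11: apply [+4, +1] → [10, 28]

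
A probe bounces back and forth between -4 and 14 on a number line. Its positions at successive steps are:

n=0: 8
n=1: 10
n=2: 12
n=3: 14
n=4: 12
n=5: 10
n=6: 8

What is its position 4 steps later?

The value travels 2 per step and bounces off the walls at -4 and 14.
  step 7: 8 → 6
  step 8: 6 → 4
  step 9: 4 → 2
  step 10: 2 → 0

0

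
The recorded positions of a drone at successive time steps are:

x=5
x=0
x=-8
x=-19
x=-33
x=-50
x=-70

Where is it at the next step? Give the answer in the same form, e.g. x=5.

Successive displacements: -5, -8, -11, -14, -17, -20 — each changes by -3.
step 7: -70 − 23 → x=-93

x=-93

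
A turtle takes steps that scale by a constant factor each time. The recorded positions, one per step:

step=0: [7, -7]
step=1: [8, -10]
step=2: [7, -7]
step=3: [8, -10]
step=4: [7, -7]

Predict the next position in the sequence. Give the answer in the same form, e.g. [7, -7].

[8, -10]

The jumps are [+1, -3], [-1, +3], [+1, -3], [-1, +3] — a geometric progression with ratio -1.
step 5: [7, -7] + [+1, -3] → [8, -10]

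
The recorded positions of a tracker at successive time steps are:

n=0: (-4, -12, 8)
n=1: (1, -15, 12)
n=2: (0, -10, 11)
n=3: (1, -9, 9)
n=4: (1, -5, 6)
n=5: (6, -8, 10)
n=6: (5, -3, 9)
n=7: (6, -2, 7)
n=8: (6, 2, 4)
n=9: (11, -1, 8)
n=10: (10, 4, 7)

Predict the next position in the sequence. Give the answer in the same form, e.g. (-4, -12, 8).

Step-to-step displacements: (+5, -3, +4), (-1, +5, -1), (+1, +1, -2), (+0, +4, -3), (+5, -3, +4), (-1, +5, -1), (+1, +1, -2), (+0, +4, -3), (+5, -3, +4), (-1, +5, -1) — a repeating cycle of length 4.
step 11: apply (+1, +1, -2) → (11, 5, 5)

(11, 5, 5)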